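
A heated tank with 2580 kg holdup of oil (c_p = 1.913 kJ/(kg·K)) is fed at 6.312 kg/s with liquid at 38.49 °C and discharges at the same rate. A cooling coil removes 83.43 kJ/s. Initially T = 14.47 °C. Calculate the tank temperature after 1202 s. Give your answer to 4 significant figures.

M c_p dT/dt = ṁ c_p (T_in − T) − Q̇.
Rearrange: dT/dt = (T_ss − T)/τ with τ = M/ṁ = 408.745 s and T_ss = T_in − Q̇/(ṁ c_p) = 31.5806 °C.
Integrating: T(t) = T_ss + (T₀ − T_ss) e^(−t/τ).
T(1202) = 31.5806 + (-17.1106)·e^(−1202/408.745) = 31.5806 + (-17.1106)·0.0528284 = 30.6767 °C.

30.68 °C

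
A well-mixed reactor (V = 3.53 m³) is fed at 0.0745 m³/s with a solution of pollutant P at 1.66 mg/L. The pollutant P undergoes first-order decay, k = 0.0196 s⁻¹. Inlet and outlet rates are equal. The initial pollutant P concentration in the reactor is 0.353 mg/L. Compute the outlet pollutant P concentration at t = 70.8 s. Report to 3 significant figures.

V dC/dt = Q(C_in − C) − k V C.
dC/dt = (Q/V) C_in − (Q/V + k) C; effective rate a = Q/V + k = 0.021105 + 0.0196 = 0.040705 s⁻¹.
C_ss = Q C_in/(Q + kV) = 0.86068 mg/L; C(t) = C_ss + (C₀ − C_ss) e^(−a t).
C(70.8) = 0.86068 + (-0.50768)·e^(−0.040705·70.8) = 0.86068 + (-0.50768)·0.056028 = 0.83224 mg/L.

0.832 mg/L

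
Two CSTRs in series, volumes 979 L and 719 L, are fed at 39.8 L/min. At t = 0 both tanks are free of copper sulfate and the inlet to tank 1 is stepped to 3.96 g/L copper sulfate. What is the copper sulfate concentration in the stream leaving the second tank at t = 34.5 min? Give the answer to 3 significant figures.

Time constants: τᵢ = Vᵢ/Q for each well-mixed tank.
τ₁ = 979/39.8 = 24.598 min; τ₂ = 719/39.8 = 18.065 min.
Solving the cascade with C₁(0)=C₂(0)=0 gives C₂(t) = C_in[1 − (τ₁ e^(−t/τ₁) − τ₂ e^(−t/τ₂))/(τ₁ − τ₂)].
At t = 34.5: e^(−t/τ₁) = 0.24597, e^(−t/τ₂) = 0.14812.
C₂ = 3.96·[1 − (24.598·0.24597 − 18.065·0.14812)/(6.5327)] = 3.96·0.48344 = 1.9144 g/L.

1.91 g/L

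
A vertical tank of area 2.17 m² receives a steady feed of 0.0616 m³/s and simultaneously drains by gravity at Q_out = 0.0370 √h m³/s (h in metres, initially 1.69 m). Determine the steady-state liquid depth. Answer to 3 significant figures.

2.77 m

A dh/dt = Q_in − 0.0370 √h. Steady state requires inflow = outflow:
Q_in = 0.0370 √h_ss ⇒ √h_ss = 0.0616/0.0370 = 1.6649.
h_ss = 1.6649² = 2.7718 m. (Since h₀ = 1.69 m < h_ss, the level will rise toward this value.)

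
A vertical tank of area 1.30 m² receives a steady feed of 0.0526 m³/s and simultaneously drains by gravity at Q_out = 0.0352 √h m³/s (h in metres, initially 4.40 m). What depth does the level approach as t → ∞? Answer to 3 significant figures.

2.23 m

Accumulation of liquid (constant cross-section A): A dh/dt = Q_in − 0.0352 √h. At steady state dh/dt = 0:
Q_in = 0.0352 √h_ss ⇒ √h_ss = 0.0526/0.0352 = 1.4943.
h_ss = 1.4943² = 2.2330 m. (Since h₀ = 4.40 m > h_ss, the level will fall toward this value.)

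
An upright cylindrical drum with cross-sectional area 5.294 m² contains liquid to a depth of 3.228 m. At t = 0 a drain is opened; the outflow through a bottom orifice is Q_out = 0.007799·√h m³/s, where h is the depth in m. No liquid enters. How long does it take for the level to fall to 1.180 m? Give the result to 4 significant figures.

964.4 s

A dh/dt = −Q_out = −0.007799 √h.
Separate and integrate: 2(√h − √h₀) = −(0.007799/A) t.
t = 2A(√h₀ − √h)/0.007799 = 2·5.294·(√3.228 − √1.180)/0.007799
  = 10.5880 × (1.79666 − 1.08628) / 0.007799 = 964.426 s.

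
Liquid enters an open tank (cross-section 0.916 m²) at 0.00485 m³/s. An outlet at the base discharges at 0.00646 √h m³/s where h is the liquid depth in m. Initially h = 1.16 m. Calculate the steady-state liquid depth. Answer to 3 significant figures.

Level balance: A dh/dt = 0.00485 − 0.00646 √h. Setting dh/dt = 0:
Q_in = 0.00646 √h_ss ⇒ √h_ss = 0.00485/0.00646 = 0.75077.
h_ss = 0.75077² = 0.56366 m. (Since h₀ = 1.16 m > h_ss, the level will fall toward this value.)

0.564 m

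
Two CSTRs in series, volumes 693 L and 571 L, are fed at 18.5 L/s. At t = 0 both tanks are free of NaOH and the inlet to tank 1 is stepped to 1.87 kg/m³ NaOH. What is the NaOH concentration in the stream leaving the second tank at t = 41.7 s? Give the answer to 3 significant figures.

Each tank obeys Vᵢ dCᵢ/dt = Q(Cᵢ₋₁ − Cᵢ), so τᵢ = Vᵢ/Q.
τ₁ = 693/18.5 = 37.459 s; τ₂ = 571/18.5 = 30.865 s.
Tank 1: C₁ = C_in(1 − e^(−t/τ₁)). Tank 2 (τ₁ ≠ τ₂): C₂ = C_in[1 − (τ₁ e^(−t/τ₁) − τ₂ e^(−t/τ₂))/(τ₁ − τ₂)].
At t = 41.7: e^(−t/τ₁) = 0.32850, e^(−t/τ₂) = 0.25897.
C₂ = 1.87·[1 − (37.459·0.32850 − 30.865·0.25897)/(6.5946)] = 1.87·0.34604 = 0.64709 kg/m³.

0.647 kg/m³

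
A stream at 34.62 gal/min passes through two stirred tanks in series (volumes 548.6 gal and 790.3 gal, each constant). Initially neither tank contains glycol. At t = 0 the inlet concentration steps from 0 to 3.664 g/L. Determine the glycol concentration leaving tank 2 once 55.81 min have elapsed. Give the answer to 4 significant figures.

Species balance on tank i: dCᵢ/dt = (Cᵢ₋₁ − Cᵢ)/τᵢ with τᵢ = Vᵢ/Q.
τ₁ = 548.6/34.62 = 15.8463 min; τ₂ = 790.3/34.62 = 22.8278 min.
Solving the cascade with C₁(0)=C₂(0)=0 gives C₂(t) = C_in[1 − (τ₁ e^(−t/τ₁) − τ₂ e^(−t/τ₂))/(τ₁ − τ₂)].
At t = 55.81: e^(−t/τ₁) = 0.0295417, e^(−t/τ₂) = 0.0867416.
C₂ = 3.664·[1 − (15.8463·0.0295417 − 22.8278·0.0867416)/(-6.98151)] = 3.664·0.783429 = 2.87048 g/L.

2.870 g/L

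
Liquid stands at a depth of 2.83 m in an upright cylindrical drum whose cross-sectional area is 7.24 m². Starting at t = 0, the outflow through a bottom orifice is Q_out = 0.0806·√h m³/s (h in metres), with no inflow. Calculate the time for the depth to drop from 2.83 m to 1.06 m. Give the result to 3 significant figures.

117 s

A dh/dt = −Q_out = −0.0806 √h.
Separate and integrate: 2(√h − √h₀) = −(0.0806/A) t.
t = 2A(√h₀ − √h)/0.0806 = 2·7.24·(√2.83 − √1.06)/0.0806
  = 14.480 × (1.6823 − 1.0296) / 0.0806 = 117.26 s.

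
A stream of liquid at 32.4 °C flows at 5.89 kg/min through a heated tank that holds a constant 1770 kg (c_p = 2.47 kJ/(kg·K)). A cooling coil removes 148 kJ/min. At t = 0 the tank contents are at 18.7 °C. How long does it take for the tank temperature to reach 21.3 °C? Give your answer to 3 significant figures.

Energy balance: M c_p dT/dt = ṁ c_p (T_in − T) − 148.
τ = M/ṁ = 300.51 min; T_ss = T_in − Q̇/(ṁ c_p) = 22.227 °C.
T(t) = T_ss + (T₀ − T_ss) e^(−t/τ). Set T = 21.3:
e^(−t/τ) = (21.3 − 22.227)/(18.7 − 22.227) = 0.26283
t = −300.51 · ln(0.26283) = 401.56 min.

402 min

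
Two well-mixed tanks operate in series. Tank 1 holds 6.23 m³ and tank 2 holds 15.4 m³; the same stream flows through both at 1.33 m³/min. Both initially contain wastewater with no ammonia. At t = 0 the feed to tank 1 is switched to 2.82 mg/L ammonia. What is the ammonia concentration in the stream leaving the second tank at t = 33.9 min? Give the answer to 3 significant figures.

2.57 mg/L

Time constants: τᵢ = Vᵢ/Q for each well-mixed tank.
τ₁ = 6.23/1.33 = 4.6842 min; τ₂ = 15.4/1.33 = 11.579 min.
Tank 1: C₁ = C_in(1 − e^(−t/τ₁)). Tank 2 (τ₁ ≠ τ₂): C₂ = C_in[1 − (τ₁ e^(−t/τ₁) − τ₂ e^(−t/τ₂))/(τ₁ − τ₂)].
At t = 33.9: e^(−t/τ₁) = 0.00071941, e^(−t/τ₂) = 0.053519.
C₂ = 2.82·[1 − (4.6842·0.00071941 − 11.579·0.053519)/(-6.8947)] = 2.82·0.91061 = 2.5679 mg/L.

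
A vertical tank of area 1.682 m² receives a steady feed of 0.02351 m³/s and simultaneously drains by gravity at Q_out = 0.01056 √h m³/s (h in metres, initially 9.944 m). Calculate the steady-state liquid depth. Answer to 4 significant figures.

A dh/dt = Q_in − 0.01056 √h. Steady state requires inflow = outflow:
Q_in = 0.01056 √h_ss ⇒ √h_ss = 0.02351/0.01056 = 2.22633.
h_ss = 2.22633² = 4.95653 m. (Since h₀ = 9.944 m > h_ss, the level will fall toward this value.)

4.957 m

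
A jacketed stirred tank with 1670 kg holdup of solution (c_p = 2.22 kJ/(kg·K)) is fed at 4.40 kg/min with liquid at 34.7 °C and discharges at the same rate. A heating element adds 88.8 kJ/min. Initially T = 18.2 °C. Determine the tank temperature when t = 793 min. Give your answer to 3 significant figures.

40.6 °C

Unsteady energy balance on the tank contents: M c_p dT/dt = ṁ c_p (T_in − T) + 88.8.
Rearrange: dT/dt = (T_ss − T)/τ with τ = M/ṁ = 379.55 min and T_ss = T_in + Q̇/(ṁ c_p) = 43.791 °C.
This is linear first-order; T(t) = T_ss + (T₀ − T_ss) e^(−t/τ).
T(793) = 43.791 + (-25.591)·e^(−793/379.55) = 43.791 + (-25.591)·0.12377 = 40.624 °C.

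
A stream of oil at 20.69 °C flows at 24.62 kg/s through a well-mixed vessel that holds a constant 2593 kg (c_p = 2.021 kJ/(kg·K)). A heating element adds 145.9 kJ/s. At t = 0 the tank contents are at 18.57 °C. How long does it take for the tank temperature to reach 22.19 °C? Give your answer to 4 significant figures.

M c_p dT/dt = ṁ c_p (T_in − T) + Q̇.
τ = M/ṁ = 105.321 s; T_ss = T_in + Q̇/(ṁ c_p) = 23.6222 °C.
T(t) = T_ss + (T₀ − T_ss) e^(−t/τ). Set T = 22.19:
e^(−t/τ) = (22.19 − 23.6222)/(18.57 − 23.6222) = 0.283487
t = −105.321 · ln(0.283487) = 132.766 s.

132.8 s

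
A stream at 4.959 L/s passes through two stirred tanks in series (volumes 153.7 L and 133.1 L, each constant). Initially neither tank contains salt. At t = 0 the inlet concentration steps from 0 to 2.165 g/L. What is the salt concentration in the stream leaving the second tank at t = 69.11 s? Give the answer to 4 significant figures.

Time constants: τᵢ = Vᵢ/Q for each well-mixed tank.
τ₁ = 153.7/4.959 = 30.9942 s; τ₂ = 133.1/4.959 = 26.8401 s.
Tank 1: C₁ = C_in(1 − e^(−t/τ₁)). Tank 2 (τ₁ ≠ τ₂): C₂ = C_in[1 − (τ₁ e^(−t/τ₁) − τ₂ e^(−t/τ₂))/(τ₁ − τ₂)].
At t = 69.11: e^(−t/τ₁) = 0.107553, e^(−t/τ₂) = 0.0761630.
C₂ = 2.165·[1 − (30.9942·0.107553 − 26.8401·0.0761630)/(4.15406)] = 2.165·0.689634 = 1.49306 g/L.

1.493 g/L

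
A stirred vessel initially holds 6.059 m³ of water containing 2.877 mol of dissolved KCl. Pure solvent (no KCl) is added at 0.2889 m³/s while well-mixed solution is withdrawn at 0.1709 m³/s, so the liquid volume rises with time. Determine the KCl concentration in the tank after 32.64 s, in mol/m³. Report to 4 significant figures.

0.1423 mol/m³

Total volume: dV/dt = Q_in − Q_out = 0.118000 m³/s, so V(t) = 6.059 + 0.118000 t and V(32.64) = 9.91052 m³.
Solute balance: dm/dt = 0 − Q_out C = −Q_out m/V(t).
dm/m = −Q_out dt/(V₀ + 0.118000 t); integrating gives ln(m/m₀) = −(Q_out/(Q_in−Q_out)) ln(V/V₀).
m = m₀ (V₀/V)^(Q_out/(Q_in−Q_out)) = 2.877 × (6.059/9.91052)^(1.44831) = 1.41073 mol.
C = m/V = 1.41073/9.91052 = 0.142347 mol/m³.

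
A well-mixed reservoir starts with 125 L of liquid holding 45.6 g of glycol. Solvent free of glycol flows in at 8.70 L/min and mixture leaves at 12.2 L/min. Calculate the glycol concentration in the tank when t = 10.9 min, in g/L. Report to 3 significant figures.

0.148 g/L

Let m(t) be the amount of glycol. Volume: V(t) = V₀ + (Q_in − Q_out) t = 125 − 3.5000 t; V(10.9) = 86.850 L.
Solute balance: dm/dt = 0 − Q_out C = −Q_out m/V(t).
dm/m = −Q_out dt/(V₀ − 3.5000 t); integrating gives ln(m/m₀) = −(Q_out/(Q_in−Q_out)) ln(V/V₀).
m = m₀ (V₀/V)^(Q_out/(Q_in−Q_out)) = 45.6 × (125/86.850)^(-3.4857) = 12.815 g.
C = m/V = 12.815/86.850 = 0.14756 g/L.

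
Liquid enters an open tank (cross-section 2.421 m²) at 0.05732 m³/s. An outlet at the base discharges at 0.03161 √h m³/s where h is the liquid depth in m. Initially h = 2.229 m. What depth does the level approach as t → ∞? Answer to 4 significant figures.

Level balance: A dh/dt = 0.05732 − 0.03161 √h. Setting dh/dt = 0:
Q_in = 0.03161 √h_ss ⇒ √h_ss = 0.05732/0.03161 = 1.81335.
h_ss = 1.81335² = 3.28824 m. (Since h₀ = 2.229 m < h_ss, the level will rise toward this value.)

3.288 m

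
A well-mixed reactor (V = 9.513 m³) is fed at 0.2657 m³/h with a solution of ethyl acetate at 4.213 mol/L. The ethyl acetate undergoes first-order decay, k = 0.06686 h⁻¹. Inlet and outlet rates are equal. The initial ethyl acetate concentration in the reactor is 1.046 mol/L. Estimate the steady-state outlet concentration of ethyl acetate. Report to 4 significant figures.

1.241 mol/L

V dC/dt = Q(C_in − C) − k V C.
At steady state: 0 = Q C_in − (Q + kV) C_ss, so C_ss = Q C_in/(Q + kV).
C_ss = 0.2657·4.213/(0.2657 + 0.06686·9.513) = 1.11939/0.901739 = 1.24137 mol/L.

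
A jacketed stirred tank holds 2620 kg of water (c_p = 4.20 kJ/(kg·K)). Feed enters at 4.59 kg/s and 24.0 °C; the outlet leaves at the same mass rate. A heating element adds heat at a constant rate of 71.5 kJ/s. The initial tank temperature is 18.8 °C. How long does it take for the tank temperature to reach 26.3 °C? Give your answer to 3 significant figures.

1050 s

M c_p dT/dt = ṁ c_p (T_in − T) + Q̇.
τ = M/ṁ = 570.81 s; T_ss = T_in + Q̇/(ṁ c_p) = 27.709 °C.
T(t) = T_ss + (T₀ − T_ss) e^(−t/τ). Set T = 26.3:
e^(−t/τ) = (26.3 − 27.709)/(18.8 − 27.709) = 0.15814
t = −570.81 · ln(0.15814) = 1052.7 s.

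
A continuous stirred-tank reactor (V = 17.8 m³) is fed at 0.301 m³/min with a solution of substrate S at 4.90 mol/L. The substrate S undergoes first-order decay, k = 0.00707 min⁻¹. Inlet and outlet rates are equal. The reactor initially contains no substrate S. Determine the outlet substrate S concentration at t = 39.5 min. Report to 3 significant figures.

2.12 mol/L

Species balance: V dC/dt = Q C_in − Q C − k V C.
This is linear with rate a = Q/V + k = 0.023980 min⁻¹.
C_ss = Q C_in/(Q + kV) = 3.4553 mol/L; C(t) = C_ss + (C₀ − C_ss) e^(−a t).
C(39.5) = 3.4553 + (-3.4553)·e^(−0.023980·39.5) = 3.4553 + (-3.4553)·0.38782 = 2.1153 mol/L.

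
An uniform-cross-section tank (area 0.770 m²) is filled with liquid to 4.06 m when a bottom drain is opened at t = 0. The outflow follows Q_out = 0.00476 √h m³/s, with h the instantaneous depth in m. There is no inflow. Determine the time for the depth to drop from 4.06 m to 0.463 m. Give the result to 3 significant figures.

432 s

With no inflow, A dh/dt = −0.00476 √h.
Separate and integrate: 2(√h − √h₀) = −(0.00476/A) t.
t = 2A(√h₀ − √h)/0.00476 = 2·0.770·(√4.06 − √0.463)/0.00476
  = 1.5400 × (2.0149 − 0.68044) / 0.00476 = 431.75 s.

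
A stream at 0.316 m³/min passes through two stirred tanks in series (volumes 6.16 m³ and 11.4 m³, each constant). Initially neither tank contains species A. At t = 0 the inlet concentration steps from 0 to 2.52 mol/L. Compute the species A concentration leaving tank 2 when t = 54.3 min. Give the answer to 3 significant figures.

Time constants: τᵢ = Vᵢ/Q for each well-mixed tank.
τ₁ = 6.16/0.316 = 19.494 min; τ₂ = 11.4/0.316 = 36.076 min.
Tank 1: C₁ = C_in(1 − e^(−t/τ₁)). Tank 2 (τ₁ ≠ τ₂): C₂ = C_in[1 − (τ₁ e^(−t/τ₁) − τ₂ e^(−t/τ₂))/(τ₁ − τ₂)].
At t = 54.3: e^(−t/τ₁) = 0.061697, e^(−t/τ₂) = 0.22198.
C₂ = 2.52·[1 − (19.494·0.061697 − 36.076·0.22198)/(-16.582)] = 2.52·0.58959 = 1.4858 mol/L.

1.49 mol/L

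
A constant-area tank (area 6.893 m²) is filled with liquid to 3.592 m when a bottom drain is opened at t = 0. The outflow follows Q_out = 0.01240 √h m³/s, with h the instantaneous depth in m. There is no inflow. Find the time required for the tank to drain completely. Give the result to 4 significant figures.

A dh/dt = −Q_out = −0.01240 √h.
This is separable: 2 d(√h)/dt = −0.01240/A, so √h = √h₀ − (0.01240/(2A)) t.
Tank is empty when √h = 0: t_empty = 2A√h₀/0.01240.
t_empty = 2·6.893·√3.592/0.01240 = 13.7860·1.89526/0.01240 = 2107.10 s.

2107 s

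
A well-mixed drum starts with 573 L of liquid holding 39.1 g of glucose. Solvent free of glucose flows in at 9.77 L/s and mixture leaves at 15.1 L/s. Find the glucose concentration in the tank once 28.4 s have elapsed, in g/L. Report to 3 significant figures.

0.0389 g/L

Let m(t) be the amount of glucose. Volume: V(t) = V₀ + (Q_in − Q_out) t = 573 − 5.3300 t; V(28.4) = 421.63 L.
Solute balance: dm/dt = 0 − Q_out C = −Q_out m/V(t).
Separate: dm/m = −Q_out dt/V(t) ⇒ ln(m/m₀) = −(Q_out/(Q_in−Q_out)) ln(V/V₀).
m = m₀ (V₀/V)^(Q_out/(Q_in−Q_out)) = 39.1 × (573/421.63)^(-2.8330) = 16.396 g.
C = m/V = 16.396/421.63 = 0.038888 g/L.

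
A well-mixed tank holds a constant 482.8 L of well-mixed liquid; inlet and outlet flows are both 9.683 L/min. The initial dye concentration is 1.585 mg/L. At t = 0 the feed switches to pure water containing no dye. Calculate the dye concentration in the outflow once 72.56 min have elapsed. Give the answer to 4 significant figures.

0.3698 mg/L

Mass balance on the solute (V constant): V dC/dt = Q(C_in − C).
So dC/dt = (C_in − C)/τ with τ = V/Q = 482.8/9.683 = 49.8606 min.
C approaches C_in exponentially: C(t) = C_in + (C₀ − C_in) e^(−t/τ).
C(72.56) = 0 + (1.585 − 0)·e^(−72.56/49.8606) = 0 + (1.58500)·0.233340 = 0.369844 mg/L.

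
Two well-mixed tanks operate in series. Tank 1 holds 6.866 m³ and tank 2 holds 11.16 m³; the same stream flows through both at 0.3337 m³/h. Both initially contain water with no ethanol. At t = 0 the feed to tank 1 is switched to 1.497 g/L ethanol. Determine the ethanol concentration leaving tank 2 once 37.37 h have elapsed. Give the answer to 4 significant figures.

Species balance on tank i: dCᵢ/dt = (Cᵢ₋₁ − Cᵢ)/τᵢ with τᵢ = Vᵢ/Q.
τ₁ = 6.866/0.3337 = 20.5754 h; τ₂ = 11.16/0.3337 = 33.4432 h.
Solving the cascade with C₁(0)=C₂(0)=0 gives C₂(t) = C_in[1 − (τ₁ e^(−t/τ₁) − τ₂ e^(−t/τ₂))/(τ₁ − τ₂)].
At t = 37.37: e^(−t/τ₁) = 0.162635, e^(−t/τ₂) = 0.327124.
C₂ = 1.497·[1 − (20.5754·0.162635 − 33.4432·0.327124)/(-12.8678)] = 1.497·0.409862 = 0.613563 g/L.

0.6136 g/L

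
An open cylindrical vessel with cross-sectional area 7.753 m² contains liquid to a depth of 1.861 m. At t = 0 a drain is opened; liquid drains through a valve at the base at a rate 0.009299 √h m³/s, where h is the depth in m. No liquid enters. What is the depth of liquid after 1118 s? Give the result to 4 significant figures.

0.4812 m

Accumulation of liquid (constant cross-section A): A dh/dt = −0.009299 √h.
∫ h^(−1/2) dh = −(0.009299/A) ∫ dt, giving 2√h = 2√h₀ − (0.009299/A) t.
√h = √1.861 − 0.009299·1118/(2·7.753) = 1.36418 − 0.670468 = 0.693716.
h = 0.693716² = 0.481242 m.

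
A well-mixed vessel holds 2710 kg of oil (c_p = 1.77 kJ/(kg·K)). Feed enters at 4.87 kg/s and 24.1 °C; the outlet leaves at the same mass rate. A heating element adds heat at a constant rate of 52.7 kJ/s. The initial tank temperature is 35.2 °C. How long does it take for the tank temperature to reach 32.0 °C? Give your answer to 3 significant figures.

Unsteady energy balance on the tank contents: M c_p dT/dt = ṁ c_p (T_in − T) + 52.7.
τ = M/ṁ = 556.47 s; T_ss = T_in + Q̇/(ṁ c_p) = 30.214 °C.
T(t) = T_ss + (T₀ − T_ss) e^(−t/τ). Set T = 32.0:
e^(−t/τ) = (32.0 − 30.214)/(35.2 − 30.214) = 0.35823
t = −556.47 · ln(0.35823) = 571.25 s.

571 s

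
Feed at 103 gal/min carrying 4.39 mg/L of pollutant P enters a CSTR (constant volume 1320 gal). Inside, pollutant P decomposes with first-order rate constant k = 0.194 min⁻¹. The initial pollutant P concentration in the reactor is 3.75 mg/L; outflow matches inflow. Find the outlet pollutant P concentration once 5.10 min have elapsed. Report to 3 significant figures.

1.88 mg/L

Species balance: V dC/dt = Q C_in − Q C − k V C.
dC/dt = (Q/V) C_in − (Q/V + k) C; effective rate a = Q/V + k = 0.078030 + 0.194 = 0.27203 min⁻¹.
C_ss = Q C_in/(Q + kV) = 1.2592 mg/L; C(t) = C_ss + (C₀ − C_ss) e^(−a t).
C(5.10) = 1.2592 + (2.4908)·e^(−0.27203·5.10) = 1.2592 + (2.4908)·0.24974 = 1.8813 mg/L.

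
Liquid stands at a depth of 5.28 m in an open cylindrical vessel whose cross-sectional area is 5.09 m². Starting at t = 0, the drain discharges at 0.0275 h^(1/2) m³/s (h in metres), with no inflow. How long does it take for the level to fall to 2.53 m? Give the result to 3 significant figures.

Volume balance on the tank: A dh/dt = −0.0275 √h.
This is separable: 2 d(√h)/dt = −0.0275/A, so √h = √h₀ − (0.0275/(2A)) t.
t = 2A(√h₀ − √h)/0.0275 = 2·5.09·(√5.28 − √2.53)/0.0275
  = 10.180 × (2.2978 − 1.5906) / 0.0275 = 261.80 s.

262 s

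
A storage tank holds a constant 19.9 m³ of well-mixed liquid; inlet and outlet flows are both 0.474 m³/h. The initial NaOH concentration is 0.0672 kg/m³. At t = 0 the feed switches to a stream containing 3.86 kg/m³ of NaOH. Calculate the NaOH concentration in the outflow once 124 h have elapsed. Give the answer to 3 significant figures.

Species balance on the tank: V dC/dt = Q(C_in − C).
Time constant τ = V/Q = 19.9/0.474 = 41.983 h.
C approaches C_in exponentially: C(t) = C_in + (C₀ − C_in) e^(−t/τ).
C(124) = 3.86 + (0.0672 − 3.86)·e^(−124/41.983) = 3.86 + (-3.7928)·0.052153 = 3.6622 kg/m³.

3.66 kg/m³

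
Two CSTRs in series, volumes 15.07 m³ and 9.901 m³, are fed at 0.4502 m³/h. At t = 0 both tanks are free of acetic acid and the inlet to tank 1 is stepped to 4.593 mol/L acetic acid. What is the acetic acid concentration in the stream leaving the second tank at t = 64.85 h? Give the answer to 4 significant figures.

3.125 mol/L

Species balance on tank i: dCᵢ/dt = (Cᵢ₋₁ − Cᵢ)/τᵢ with τᵢ = Vᵢ/Q.
τ₁ = 15.07/0.4502 = 33.4740 h; τ₂ = 9.901/0.4502 = 21.9924 h.
Solving the cascade with C₁(0)=C₂(0)=0 gives C₂(t) = C_in[1 − (τ₁ e^(−t/τ₁) − τ₂ e^(−t/τ₂))/(τ₁ − τ₂)].
At t = 64.85: e^(−t/τ₁) = 0.144089, e^(−t/τ₂) = 0.0524057.
C₂ = 4.593·[1 − (33.4740·0.144089 − 21.9924·0.0524057)/(11.4816)] = 4.593·0.680295 = 3.12460 mol/L.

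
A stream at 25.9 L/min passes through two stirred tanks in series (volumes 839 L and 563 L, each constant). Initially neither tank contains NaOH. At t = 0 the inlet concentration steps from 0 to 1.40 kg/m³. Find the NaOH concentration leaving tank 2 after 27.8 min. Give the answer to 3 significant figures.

Species balance on tank i: dCᵢ/dt = (Cᵢ₋₁ − Cᵢ)/τᵢ with τᵢ = Vᵢ/Q.
τ₁ = 839/25.9 = 32.394 min; τ₂ = 563/25.9 = 21.737 min.
Tank 1: C₁ = C_in(1 − e^(−t/τ₁)). Tank 2 (τ₁ ≠ τ₂): C₂ = C_in[1 − (τ₁ e^(−t/τ₁) − τ₂ e^(−t/τ₂))/(τ₁ − τ₂)].
At t = 27.8: e^(−t/τ₁) = 0.42393, e^(−t/τ₂) = 0.27834.
C₂ = 1.40·[1 − (32.394·0.42393 − 21.737·0.27834)/(10.656)] = 1.40·0.27910 = 0.39074 kg/m³.

0.391 kg/m³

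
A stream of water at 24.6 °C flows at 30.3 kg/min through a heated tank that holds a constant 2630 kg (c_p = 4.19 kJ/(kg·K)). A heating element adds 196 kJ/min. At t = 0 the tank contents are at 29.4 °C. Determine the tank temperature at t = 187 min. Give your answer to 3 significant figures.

26.5 °C

Unsteady energy balance on the tank contents: M c_p dT/dt = ṁ c_p (T_in − T) + 196.
τ = M/ṁ = 86.799 min; T_ss = T_in + Q̇/(ṁ c_p) = 24.6 + 196/(30.3·4.19) = 26.144 °C.
Integrating: T(t) = T_ss + (T₀ − T_ss) e^(−t/τ).
T(187) = 26.144 + (3.2562)·e^(−187/86.799) = 26.144 + (3.2562)·0.11597 = 26.521 °C.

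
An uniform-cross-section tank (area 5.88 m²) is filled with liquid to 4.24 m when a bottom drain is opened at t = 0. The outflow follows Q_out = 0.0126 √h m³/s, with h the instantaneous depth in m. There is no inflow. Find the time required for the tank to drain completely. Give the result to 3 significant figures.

1920 s

Unsteady balance on liquid volume: A dh/dt = −0.0126 √h.
∫ h^(−1/2) dh = −(0.0126/A) ∫ dt, giving 2√h = 2√h₀ − (0.0126/A) t.
Set h = 0: 2√h₀ = (0.0126/A) t_empty ⇒ t_empty = 2A√h₀/0.0126.
t_empty = 2·5.88·√4.24/0.0126 = 11.760·2.0591/0.0126 = 1921.9 s.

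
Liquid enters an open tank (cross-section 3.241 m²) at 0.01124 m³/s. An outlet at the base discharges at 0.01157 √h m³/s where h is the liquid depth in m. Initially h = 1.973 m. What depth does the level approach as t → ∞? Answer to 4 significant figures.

0.9438 m

Level balance: A dh/dt = 0.01124 − 0.01157 √h. Setting dh/dt = 0:
Q_in = 0.01157 √h_ss ⇒ √h_ss = 0.01124/0.01157 = 0.971478.
h_ss = 0.971478² = 0.943769 m. (Since h₀ = 1.973 m > h_ss, the level will fall toward this value.)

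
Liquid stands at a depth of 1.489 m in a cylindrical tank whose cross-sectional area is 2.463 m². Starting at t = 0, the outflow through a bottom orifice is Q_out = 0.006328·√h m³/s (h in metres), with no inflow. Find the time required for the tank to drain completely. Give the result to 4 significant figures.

949.9 s

Accumulation of liquid (constant cross-section A): A dh/dt = −0.006328 √h.
∫ h^(−1/2) dh = −(0.006328/A) ∫ dt, giving 2√h = 2√h₀ − (0.006328/A) t.
Tank is empty when √h = 0: t_empty = 2A√h₀/0.006328.
t_empty = 2·2.463·√1.489/0.006328 = 4.92600·1.22025/0.006328 = 949.894 s.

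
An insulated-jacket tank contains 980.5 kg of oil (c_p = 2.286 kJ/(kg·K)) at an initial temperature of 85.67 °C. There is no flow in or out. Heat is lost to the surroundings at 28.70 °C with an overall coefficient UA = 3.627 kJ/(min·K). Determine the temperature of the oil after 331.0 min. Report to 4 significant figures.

62.05 °C

Lumped-capacitance energy balance: M c_p dT/dt = UA(T_amb − T).
dT/dt = (T_ss − T)/τ with T_ss = T_amb = 28.7000 °C, τ = M c_p/UA = 980.5·2.286/3.627 = 617.983 min.
T approaches T_ss exponentially: T(t) = T_ss + (T₀ − T_ss) e^(−t/τ).
T(331.0) = 28.7000 + (56.9700)·0.585310 = 62.0451 °C.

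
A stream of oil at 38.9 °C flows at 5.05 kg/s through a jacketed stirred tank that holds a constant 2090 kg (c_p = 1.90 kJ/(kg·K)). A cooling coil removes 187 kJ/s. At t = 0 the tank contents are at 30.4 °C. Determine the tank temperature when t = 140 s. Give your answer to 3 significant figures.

M c_p dT/dt = ṁ c_p (T_in − T) − Q̇.
τ = M/ṁ = 413.86 s; T_ss = T_in − Q̇/(ṁ c_p) = 38.9 − 187/(5.05·1.90) = 19.411 °C.
Integrating: T(t) = T_ss + (T₀ − T_ss) e^(−t/τ).
T(140) = 19.411 + (10.989)·e^(−140/413.86) = 19.411 + (10.989)·0.71300 = 27.246 °C.

27.2 °C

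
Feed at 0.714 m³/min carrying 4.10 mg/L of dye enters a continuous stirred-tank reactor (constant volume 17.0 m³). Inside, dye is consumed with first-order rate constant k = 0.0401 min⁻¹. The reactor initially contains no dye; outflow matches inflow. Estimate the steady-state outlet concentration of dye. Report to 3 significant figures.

2.10 mg/L

V dC/dt = Q(C_in − C) − k V C.
At steady state: 0 = Q C_in − (Q + kV) C_ss, so C_ss = Q C_in/(Q + kV).
C_ss = 0.714·4.10/(0.714 + 0.0401·17.0) = 2.9274/1.3957 = 2.0974 mg/L.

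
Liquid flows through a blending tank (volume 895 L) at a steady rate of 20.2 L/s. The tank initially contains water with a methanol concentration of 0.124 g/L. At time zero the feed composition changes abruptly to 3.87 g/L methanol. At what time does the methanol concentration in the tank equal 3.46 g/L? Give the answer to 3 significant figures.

98.0 s

Species balance: V dC/dt = Q(C_in − C) ⇒ τ = V/Q = 44.307 s.
C(t) = C_in + (C₀ − C_in) e^(−t/τ). Set C = 3.46 and solve for t:
e^(−t/τ) = (C − C_in)/(C₀ − C_in) = (3.46 − 3.87)/(0.124 − 3.87) = 0.10945
t = −τ ln(…) = 44.307 × 2.2123 = 98.020 s.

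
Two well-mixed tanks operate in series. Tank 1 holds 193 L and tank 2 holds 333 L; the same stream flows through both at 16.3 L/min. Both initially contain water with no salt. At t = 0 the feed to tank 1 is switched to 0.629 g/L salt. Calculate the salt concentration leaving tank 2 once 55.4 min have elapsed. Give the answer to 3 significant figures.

Time constants: τᵢ = Vᵢ/Q for each well-mixed tank.
τ₁ = 193/16.3 = 11.840 min; τ₂ = 333/16.3 = 20.429 min.
Solving the cascade with C₁(0)=C₂(0)=0 gives C₂(t) = C_in[1 − (τ₁ e^(−t/τ₁) − τ₂ e^(−t/τ₂))/(τ₁ − τ₂)].
At t = 55.4: e^(−t/τ₁) = 0.0092896, e^(−t/τ₂) = 0.066419.
C₂ = 0.629·[1 − (11.840·0.0092896 − 20.429·0.066419)/(-8.5890)] = 0.629·0.85482 = 0.53768 g/L.

0.538 g/L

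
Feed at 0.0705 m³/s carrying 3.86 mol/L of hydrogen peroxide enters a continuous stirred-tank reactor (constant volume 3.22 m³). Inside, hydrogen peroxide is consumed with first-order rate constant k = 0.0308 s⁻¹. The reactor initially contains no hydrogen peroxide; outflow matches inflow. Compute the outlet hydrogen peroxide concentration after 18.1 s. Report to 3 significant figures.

V dC/dt = Q(C_in − C) − k V C.
This is linear with rate a = Q/V + k = 0.052694 s⁻¹.
C_ss = Q C_in/(Q + kV) = 1.6038 mol/L; C(t) = C_ss + (C₀ − C_ss) e^(−a t).
C(18.1) = 1.6038 + (-1.6038)·e^(−0.052694·18.1) = 1.6038 + (-1.6038)·0.38529 = 0.98589 mol/L.

0.986 mol/L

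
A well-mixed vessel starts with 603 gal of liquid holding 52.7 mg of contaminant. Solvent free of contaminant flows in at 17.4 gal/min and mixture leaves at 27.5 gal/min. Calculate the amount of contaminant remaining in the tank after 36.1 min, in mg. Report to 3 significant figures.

Let m(t) be the amount of contaminant. Volume: V(t) = V₀ + (Q_in − Q_out) t = 603 − 10.100 t; V(36.1) = 238.39 gal.
Species balance (pure solvent in): dm/dt = −Q_out · m/V(t).
dm/m = −Q_out dt/(V₀ − 10.100 t); integrating gives ln(m/m₀) = −(Q_out/(Q_in−Q_out)) ln(V/V₀).
m = m₀ (V₀/V)^(Q_out/(Q_in−Q_out)) = 52.7 × (603/238.39)^(-2.7228) = 4.2117 mg.

4.21 mg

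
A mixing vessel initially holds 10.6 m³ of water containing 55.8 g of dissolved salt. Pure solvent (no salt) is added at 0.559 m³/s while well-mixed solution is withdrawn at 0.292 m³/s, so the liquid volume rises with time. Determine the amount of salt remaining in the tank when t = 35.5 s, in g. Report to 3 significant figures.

27.7 g

Let m(t) be the amount of salt. Volume: V(t) = V₀ + (Q_in − Q_out) t = 10.6 + 0.26700 t; V(35.5) = 20.079 m³.
No salt enters, so dm/dt = −Q_out · (m/V).
Separate: dm/m = −Q_out dt/V(t) ⇒ ln(m/m₀) = −(Q_out/(Q_in−Q_out)) ln(V/V₀).
m = m₀ (V₀/V)^(Q_out/(Q_in−Q_out)) = 55.8 × (10.6/20.079)^(1.0936) = 27.748 g.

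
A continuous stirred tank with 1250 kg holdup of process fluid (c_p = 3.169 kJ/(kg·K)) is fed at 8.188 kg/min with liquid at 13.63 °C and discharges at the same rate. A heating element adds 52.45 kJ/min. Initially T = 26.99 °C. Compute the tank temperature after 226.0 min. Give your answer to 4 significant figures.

18.23 °C

Energy balance: M c_p dT/dt = ṁ c_p (T_in − T) + 52.45.
τ = M/ṁ = 152.662 min; T_ss = T_in + Q̇/(ṁ c_p) = 13.63 + 52.45/(8.188·3.169) = 15.6514 °C.
T approaches T_ss exponentially: T(t) = T_ss + (T₀ − T_ss) e^(−t/τ).
T(226.0) = 15.6514 + (11.3386)·e^(−226.0/152.662) = 15.6514 + (11.3386)·0.227549 = 18.2315 °C.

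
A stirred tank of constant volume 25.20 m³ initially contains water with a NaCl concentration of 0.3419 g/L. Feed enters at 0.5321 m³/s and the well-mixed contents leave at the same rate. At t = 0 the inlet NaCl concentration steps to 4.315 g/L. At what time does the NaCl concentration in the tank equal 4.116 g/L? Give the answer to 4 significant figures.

Species balance: V dC/dt = Q(C_in − C) ⇒ τ = V/Q = 47.3595 s.
C(t) = C_in + (C₀ − C_in) e^(−t/τ). Set C = 4.116 and solve for t:
e^(−t/τ) = (C − C_in)/(C₀ − C_in) = (4.116 − 4.315)/(0.3419 − 4.315) = 0.0500868
t = −τ ln(…) = 47.3595 × 2.99400 = 141.794 s.

141.8 s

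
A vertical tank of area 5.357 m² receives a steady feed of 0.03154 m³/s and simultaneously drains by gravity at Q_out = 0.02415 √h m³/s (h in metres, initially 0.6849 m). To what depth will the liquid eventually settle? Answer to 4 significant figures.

1.706 m

A dh/dt = Q_in − 0.02415 √h. Steady state requires inflow = outflow:
Q_in = 0.02415 √h_ss ⇒ √h_ss = 0.03154/0.02415 = 1.30600.
h_ss = 1.30600² = 1.70565 m. (Since h₀ = 0.6849 m < h_ss, the level will rise toward this value.)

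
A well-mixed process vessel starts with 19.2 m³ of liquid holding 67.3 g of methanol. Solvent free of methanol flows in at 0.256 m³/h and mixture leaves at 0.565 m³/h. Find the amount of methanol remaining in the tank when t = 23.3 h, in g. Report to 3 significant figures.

Let m(t) be the amount of methanol. Volume: V(t) = V₀ + (Q_in − Q_out) t = 19.2 − 0.30900 t; V(23.3) = 12.000 m³.
Solute balance: dm/dt = 0 − Q_out C = −Q_out m/V(t).
Separate: dm/m = −Q_out dt/V(t) ⇒ ln(m/m₀) = −(Q_out/(Q_in−Q_out)) ln(V/V₀).
m = m₀ (V₀/V)^(Q_out/(Q_in−Q_out)) = 67.3 × (19.2/12.000)^(-1.8285) = 28.497 g.

28.5 g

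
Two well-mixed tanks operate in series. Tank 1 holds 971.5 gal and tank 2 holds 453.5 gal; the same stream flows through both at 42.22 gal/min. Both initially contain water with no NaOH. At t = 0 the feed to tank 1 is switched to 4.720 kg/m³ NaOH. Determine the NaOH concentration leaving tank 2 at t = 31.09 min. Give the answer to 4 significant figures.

2.656 kg/m³

Each tank obeys Vᵢ dCᵢ/dt = Q(Cᵢ₋₁ − Cᵢ), so τᵢ = Vᵢ/Q.
τ₁ = 971.5/42.22 = 23.0104 min; τ₂ = 453.5/42.22 = 10.7414 min.
Tank 1: C₁ = C_in(1 − e^(−t/τ₁)). Tank 2 (τ₁ ≠ τ₂): C₂ = C_in[1 − (τ₁ e^(−t/τ₁) − τ₂ e^(−t/τ₂))/(τ₁ − τ₂)].
At t = 31.09: e^(−t/τ₁) = 0.258948, e^(−t/τ₂) = 0.0553311.
C₂ = 4.720·[1 − (23.0104·0.258948 − 10.7414·0.0553311)/(12.2691)] = 4.720·0.562788 = 2.65636 kg/m³.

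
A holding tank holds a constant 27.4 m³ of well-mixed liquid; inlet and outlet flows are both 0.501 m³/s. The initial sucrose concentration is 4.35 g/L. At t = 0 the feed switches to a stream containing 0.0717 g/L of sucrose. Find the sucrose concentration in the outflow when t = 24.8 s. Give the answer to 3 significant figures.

Unsteady species balance (constant V, well mixed): V dC/dt = Q(C_in − C).
Time constant τ = V/Q = 27.4/0.501 = 54.691 s.
Solution: C(t) = C_in + (C₀ − C_in) e^(−t/τ).
C(24.8) = 0.0717 + (4.35 − 0.0717)·e^(−24.8/54.691) = 0.0717 + (4.2783)·0.63543 = 2.7902 g/L.

2.79 g/L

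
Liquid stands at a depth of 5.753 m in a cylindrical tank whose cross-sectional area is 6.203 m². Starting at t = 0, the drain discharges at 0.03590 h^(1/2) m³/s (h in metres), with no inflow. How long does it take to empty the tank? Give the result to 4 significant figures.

828.9 s

A dh/dt = −Q_out = −0.03590 √h.
Separate and integrate: 2(√h − √h₀) = −(0.03590/A) t.
Set h = 0: 2√h₀ = (0.03590/A) t_empty ⇒ t_empty = 2A√h₀/0.03590.
t_empty = 2·6.203·√5.753/0.03590 = 12.4060·2.39854/0.03590 = 828.866 s.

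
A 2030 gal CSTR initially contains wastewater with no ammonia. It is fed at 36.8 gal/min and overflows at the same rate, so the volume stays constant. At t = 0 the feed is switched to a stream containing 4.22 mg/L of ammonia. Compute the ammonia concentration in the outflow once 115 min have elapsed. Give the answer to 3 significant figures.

3.70 mg/L

Species balance on the tank: V dC/dt = Q(C_in − C).
Time constant τ = V/Q = 2030/36.8 = 55.163 min.
Integrating: C(t) = C_in + (C₀ − C_in) e^(−t/τ).
C(115) = 4.22 + (0 − 4.22)·e^(−115/55.163) = 4.22 + (-4.2200)·0.12434 = 3.6953 mg/L.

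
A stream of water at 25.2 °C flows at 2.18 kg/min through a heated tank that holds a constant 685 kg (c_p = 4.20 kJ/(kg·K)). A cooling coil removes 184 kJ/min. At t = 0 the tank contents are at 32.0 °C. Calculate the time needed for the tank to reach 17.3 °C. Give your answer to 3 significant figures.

249 min

M c_p dT/dt = ṁ c_p (T_in − T) − Q̇.
τ = M/ṁ = 314.22 min; T_ss = T_in − Q̇/(ṁ c_p) = 5.1039 °C.
T(t) = T_ss + (T₀ − T_ss) e^(−t/τ). Set T = 17.3:
e^(−t/τ) = (17.3 − 5.1039)/(32.0 − 5.1039) = 0.45345
t = −314.22 · ln(0.45345) = 248.51 min.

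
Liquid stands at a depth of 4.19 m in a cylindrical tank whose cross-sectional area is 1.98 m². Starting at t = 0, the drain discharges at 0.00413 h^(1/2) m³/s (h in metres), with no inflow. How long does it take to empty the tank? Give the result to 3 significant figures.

With no inflow, A dh/dt = −0.00413 √h.
∫ h^(−1/2) dh = −(0.00413/A) ∫ dt, giving 2√h = 2√h₀ − (0.00413/A) t.
Set h = 0: 2√h₀ = (0.00413/A) t_empty ⇒ t_empty = 2A√h₀/0.00413.
t_empty = 2·1.98·√4.19/0.00413 = 3.9600·2.0469/0.00413 = 1962.7 s.

1960 s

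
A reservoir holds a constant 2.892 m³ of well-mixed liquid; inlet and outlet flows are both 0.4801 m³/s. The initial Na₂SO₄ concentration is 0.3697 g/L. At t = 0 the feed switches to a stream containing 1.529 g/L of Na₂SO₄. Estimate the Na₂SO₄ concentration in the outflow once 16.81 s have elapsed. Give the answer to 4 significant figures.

1.458 g/L

Mass balance on the solute (V constant): V dC/dt = Q(C_in − C).
Time constant τ = V/Q = 2.892/0.4801 = 6.02375 s.
This is linear first-order; C(t) = C_in + (C₀ − C_in) e^(−t/τ).
C(16.81) = 1.529 + (0.3697 − 1.529)·e^(−16.81/6.02375) = 1.529 + (-1.15930)·0.0613830 = 1.45784 g/L.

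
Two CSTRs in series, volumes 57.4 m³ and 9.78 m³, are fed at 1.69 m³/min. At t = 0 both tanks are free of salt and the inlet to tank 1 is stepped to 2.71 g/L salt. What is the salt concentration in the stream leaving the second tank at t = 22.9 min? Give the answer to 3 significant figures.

Time constants: τᵢ = Vᵢ/Q for each well-mixed tank.
τ₁ = 57.4/1.69 = 33.964 min; τ₂ = 9.78/1.69 = 5.7870 min.
Tank 1: C₁ = C_in(1 − e^(−t/τ₁)). Tank 2 (τ₁ ≠ τ₂): C₂ = C_in[1 − (τ₁ e^(−t/τ₁) − τ₂ e^(−t/τ₂))/(τ₁ − τ₂)].
At t = 22.9: e^(−t/τ₁) = 0.50955, e^(−t/τ₂) = 0.019117.
C₂ = 2.71·[1 − (33.964·0.50955 − 5.7870·0.019117)/(28.178)] = 2.71·0.38973 = 1.0562 g/L.

1.06 g/L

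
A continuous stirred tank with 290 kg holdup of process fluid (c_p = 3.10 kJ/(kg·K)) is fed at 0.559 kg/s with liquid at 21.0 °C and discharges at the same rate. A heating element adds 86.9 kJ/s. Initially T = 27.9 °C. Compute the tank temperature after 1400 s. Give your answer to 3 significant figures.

68.2 °C

Heat balance on the well-mixed liquid: M c_p dT/dt = ṁ c_p (T_in − T) + 86.9.
Rearrange: dT/dt = (T_ss − T)/τ with τ = M/ṁ = 518.78 s and T_ss = T_in + Q̇/(ṁ c_p) = 71.147 °C.
T approaches T_ss exponentially: T(t) = T_ss + (T₀ − T_ss) e^(−t/τ).
T(1400) = 71.147 + (-43.247)·e^(−1400/518.78) = 71.147 + (-43.247)·0.067298 = 68.237 °C.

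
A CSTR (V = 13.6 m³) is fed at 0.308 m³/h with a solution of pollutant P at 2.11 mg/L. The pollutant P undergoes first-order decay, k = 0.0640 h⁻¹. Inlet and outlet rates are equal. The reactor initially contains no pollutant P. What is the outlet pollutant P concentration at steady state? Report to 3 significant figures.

0.551 mg/L

Accumulation = in − out − consumed: V dC/dt = Q C_in − Q C − k V C.
Steady state (dC/dt = 0): C_ss = Q C_in/(Q + kV) = C_in/(1 + kV/Q).
C_ss = 0.308·2.11/(0.308 + 0.0640·13.6) = 0.64988/1.1784 = 0.55149 mg/L.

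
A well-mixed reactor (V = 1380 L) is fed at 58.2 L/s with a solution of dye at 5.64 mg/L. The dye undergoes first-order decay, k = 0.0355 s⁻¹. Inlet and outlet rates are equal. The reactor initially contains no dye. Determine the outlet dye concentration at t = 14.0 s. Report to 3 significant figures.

2.03 mg/L

V dC/dt = Q(C_in − C) − k V C.
This is linear with rate a = Q/V + k = 0.077674 s⁻¹.
C_ss = Q C_in/(Q + kV) = 3.0623 mg/L; C(t) = C_ss + (C₀ − C_ss) e^(−a t).
C(14.0) = 3.0623 + (-3.0623)·e^(−0.077674·14.0) = 3.0623 + (-3.0623)·0.33708 = 2.0301 mg/L.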